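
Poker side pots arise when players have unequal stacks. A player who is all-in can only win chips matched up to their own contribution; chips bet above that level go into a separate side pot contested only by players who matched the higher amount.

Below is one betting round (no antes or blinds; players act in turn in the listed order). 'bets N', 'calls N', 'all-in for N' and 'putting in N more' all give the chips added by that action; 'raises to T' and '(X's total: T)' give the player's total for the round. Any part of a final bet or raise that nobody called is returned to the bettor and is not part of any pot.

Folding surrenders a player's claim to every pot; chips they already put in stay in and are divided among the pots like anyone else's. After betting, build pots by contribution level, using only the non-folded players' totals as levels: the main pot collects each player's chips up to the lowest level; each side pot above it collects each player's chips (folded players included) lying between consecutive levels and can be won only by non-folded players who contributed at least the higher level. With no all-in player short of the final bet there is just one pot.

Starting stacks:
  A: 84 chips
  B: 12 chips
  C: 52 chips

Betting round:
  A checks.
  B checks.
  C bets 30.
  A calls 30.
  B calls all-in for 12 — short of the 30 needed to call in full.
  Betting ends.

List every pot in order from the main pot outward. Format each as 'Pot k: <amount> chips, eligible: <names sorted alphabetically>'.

Pot 1: 36 chips, eligible: A, B, C
Pot 2: 36 chips, eligible: A, C

Derivation:
Contributions: A=30, B=12, C=30
Pot levels (distinct totals of non-folded players): 12, 30
Layer 1-12: 12 each from A, B, C = 12*3 = 36 chips; eligible A, B, C
Layer 13-30: 18 each from A, C = 18*2 = 36 chips; eligible A, C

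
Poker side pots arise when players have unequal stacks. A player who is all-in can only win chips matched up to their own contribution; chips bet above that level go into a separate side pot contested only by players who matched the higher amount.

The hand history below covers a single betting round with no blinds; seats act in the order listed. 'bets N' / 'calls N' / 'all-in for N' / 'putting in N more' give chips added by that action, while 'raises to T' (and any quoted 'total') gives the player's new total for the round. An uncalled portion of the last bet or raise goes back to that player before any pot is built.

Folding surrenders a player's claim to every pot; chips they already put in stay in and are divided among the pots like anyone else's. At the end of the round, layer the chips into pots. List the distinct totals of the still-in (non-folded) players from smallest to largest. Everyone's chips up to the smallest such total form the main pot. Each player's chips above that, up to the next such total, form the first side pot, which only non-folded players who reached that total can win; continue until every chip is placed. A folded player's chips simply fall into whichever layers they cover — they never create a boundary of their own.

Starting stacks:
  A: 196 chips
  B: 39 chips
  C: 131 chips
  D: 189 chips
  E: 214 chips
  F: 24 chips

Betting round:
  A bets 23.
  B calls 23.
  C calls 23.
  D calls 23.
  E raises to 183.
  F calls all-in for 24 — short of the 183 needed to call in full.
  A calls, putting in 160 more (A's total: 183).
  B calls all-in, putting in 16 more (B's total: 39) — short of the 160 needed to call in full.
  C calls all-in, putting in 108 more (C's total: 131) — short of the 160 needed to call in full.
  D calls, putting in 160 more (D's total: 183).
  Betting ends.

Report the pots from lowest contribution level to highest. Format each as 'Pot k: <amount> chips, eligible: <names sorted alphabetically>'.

Pot 1: 144 chips, eligible: A, B, C, D, E, F
Pot 2: 75 chips, eligible: A, B, C, D, E
Pot 3: 368 chips, eligible: A, C, D, E
Pot 4: 156 chips, eligible: A, D, E

Derivation:
Contributions: A=183, B=39, C=131, D=183, E=183, F=24
Pot levels (distinct totals of non-folded players): 24, 39, 131, 183
Layer 1-24: 24 each from A, B, C, D, E, F = 24*6 = 144 chips; eligible A, B, C, D, E, F
Layer 25-39: 15 each from A, B, C, D, E = 15*5 = 75 chips; eligible A, B, C, D, E
Layer 40-131: 92 each from A, C, D, E = 92*4 = 368 chips; eligible A, C, D, E
Layer 132-183: 52 each from A, D, E = 52*3 = 156 chips; eligible A, D, E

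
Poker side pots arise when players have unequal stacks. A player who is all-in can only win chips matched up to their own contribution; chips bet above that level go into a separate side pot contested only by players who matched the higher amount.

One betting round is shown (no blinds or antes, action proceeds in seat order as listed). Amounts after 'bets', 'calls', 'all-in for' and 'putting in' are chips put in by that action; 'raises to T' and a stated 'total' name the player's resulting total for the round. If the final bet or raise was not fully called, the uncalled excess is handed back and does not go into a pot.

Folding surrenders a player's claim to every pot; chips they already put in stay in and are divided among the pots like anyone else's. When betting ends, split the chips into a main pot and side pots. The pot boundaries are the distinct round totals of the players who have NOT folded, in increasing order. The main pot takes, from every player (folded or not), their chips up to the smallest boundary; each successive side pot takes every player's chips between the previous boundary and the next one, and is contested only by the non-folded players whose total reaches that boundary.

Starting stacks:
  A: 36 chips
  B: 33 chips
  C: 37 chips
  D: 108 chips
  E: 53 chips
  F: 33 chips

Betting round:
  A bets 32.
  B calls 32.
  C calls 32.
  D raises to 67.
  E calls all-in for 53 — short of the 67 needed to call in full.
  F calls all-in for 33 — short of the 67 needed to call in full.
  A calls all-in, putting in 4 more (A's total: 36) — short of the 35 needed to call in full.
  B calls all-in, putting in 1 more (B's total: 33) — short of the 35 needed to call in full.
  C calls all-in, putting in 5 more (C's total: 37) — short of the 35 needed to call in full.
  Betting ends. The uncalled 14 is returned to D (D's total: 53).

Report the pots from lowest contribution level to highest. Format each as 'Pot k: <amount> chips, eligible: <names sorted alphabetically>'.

Pot 1: 198 chips, eligible: A, B, C, D, E, F
Pot 2: 12 chips, eligible: A, C, D, E
Pot 3: 3 chips, eligible: C, D, E
Pot 4: 32 chips, eligible: D, E

Derivation:
Contributions (after 14 returned to D): A=36, B=33, C=37, D=53, E=53, F=33
Pot levels (distinct totals of non-folded players): 33, 36, 37, 53
Layer 1-33: 33 each from A, B, C, D, E, F = 33*6 = 198 chips; eligible A, B, C, D, E, F
Layer 34-36: 3 each from A, C, D, E = 3*4 = 12 chips; eligible A, C, D, E
Layer 37-37: 1 each from C, D, E = 1*3 = 3 chips; eligible C, D, E
Layer 38-53: 16 each from D, E = 16*2 = 32 chips; eligible D, E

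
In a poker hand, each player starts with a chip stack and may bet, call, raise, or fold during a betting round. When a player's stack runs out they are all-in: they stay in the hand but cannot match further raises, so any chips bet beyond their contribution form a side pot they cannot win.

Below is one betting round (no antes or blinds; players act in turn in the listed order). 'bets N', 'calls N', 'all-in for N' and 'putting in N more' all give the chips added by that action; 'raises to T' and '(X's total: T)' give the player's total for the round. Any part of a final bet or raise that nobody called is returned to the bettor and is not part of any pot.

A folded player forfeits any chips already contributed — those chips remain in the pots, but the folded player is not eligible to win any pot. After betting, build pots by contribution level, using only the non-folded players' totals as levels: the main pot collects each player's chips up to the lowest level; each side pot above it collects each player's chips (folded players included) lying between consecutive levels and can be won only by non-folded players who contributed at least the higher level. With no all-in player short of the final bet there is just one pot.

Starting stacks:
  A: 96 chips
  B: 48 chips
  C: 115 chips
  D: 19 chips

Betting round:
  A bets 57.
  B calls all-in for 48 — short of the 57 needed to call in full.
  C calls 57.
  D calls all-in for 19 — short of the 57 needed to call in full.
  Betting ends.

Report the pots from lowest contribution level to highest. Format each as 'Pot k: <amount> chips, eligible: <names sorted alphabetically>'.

Contributions: A=57, B=48, C=57, D=19
Pot levels (distinct totals of non-folded players): 19, 48, 57
Layer 1-19: 19 each from A, B, C, D = 19*4 = 76 chips; eligible A, B, C, D
Layer 20-48: 29 each from A, B, C = 29*3 = 87 chips; eligible A, B, C
Layer 49-57: 9 each from A, C = 9*2 = 18 chips; eligible A, C

Pot 1: 76 chips, eligible: A, B, C, D
Pot 2: 87 chips, eligible: A, B, C
Pot 3: 18 chips, eligible: A, C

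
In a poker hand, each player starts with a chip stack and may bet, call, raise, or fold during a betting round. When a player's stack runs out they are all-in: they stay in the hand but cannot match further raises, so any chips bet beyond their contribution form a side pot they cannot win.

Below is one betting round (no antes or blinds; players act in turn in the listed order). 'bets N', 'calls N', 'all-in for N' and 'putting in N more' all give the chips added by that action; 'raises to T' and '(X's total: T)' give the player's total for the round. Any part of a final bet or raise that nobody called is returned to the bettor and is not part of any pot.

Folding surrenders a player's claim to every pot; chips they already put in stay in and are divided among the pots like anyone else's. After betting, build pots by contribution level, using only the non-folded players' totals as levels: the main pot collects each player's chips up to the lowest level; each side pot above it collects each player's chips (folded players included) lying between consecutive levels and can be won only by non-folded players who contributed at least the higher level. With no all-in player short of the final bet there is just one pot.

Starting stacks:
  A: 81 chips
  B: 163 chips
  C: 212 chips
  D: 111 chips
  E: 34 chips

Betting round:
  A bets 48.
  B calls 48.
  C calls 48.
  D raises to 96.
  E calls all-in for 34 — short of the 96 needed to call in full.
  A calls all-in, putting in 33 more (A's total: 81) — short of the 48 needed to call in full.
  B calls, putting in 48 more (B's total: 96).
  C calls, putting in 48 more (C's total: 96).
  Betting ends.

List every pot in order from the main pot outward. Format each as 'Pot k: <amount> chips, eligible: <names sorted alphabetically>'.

Contributions: A=81, B=96, C=96, D=96, E=34
Pot levels (distinct totals of non-folded players): 34, 81, 96
Layer 1-34: 34 each from A, B, C, D, E = 34*5 = 170 chips; eligible A, B, C, D, E
Layer 35-81: 47 each from A, B, C, D = 47*4 = 188 chips; eligible A, B, C, D
Layer 82-96: 15 each from B, C, D = 15*3 = 45 chips; eligible B, C, D

Pot 1: 170 chips, eligible: A, B, C, D, E
Pot 2: 188 chips, eligible: A, B, C, D
Pot 3: 45 chips, eligible: B, C, D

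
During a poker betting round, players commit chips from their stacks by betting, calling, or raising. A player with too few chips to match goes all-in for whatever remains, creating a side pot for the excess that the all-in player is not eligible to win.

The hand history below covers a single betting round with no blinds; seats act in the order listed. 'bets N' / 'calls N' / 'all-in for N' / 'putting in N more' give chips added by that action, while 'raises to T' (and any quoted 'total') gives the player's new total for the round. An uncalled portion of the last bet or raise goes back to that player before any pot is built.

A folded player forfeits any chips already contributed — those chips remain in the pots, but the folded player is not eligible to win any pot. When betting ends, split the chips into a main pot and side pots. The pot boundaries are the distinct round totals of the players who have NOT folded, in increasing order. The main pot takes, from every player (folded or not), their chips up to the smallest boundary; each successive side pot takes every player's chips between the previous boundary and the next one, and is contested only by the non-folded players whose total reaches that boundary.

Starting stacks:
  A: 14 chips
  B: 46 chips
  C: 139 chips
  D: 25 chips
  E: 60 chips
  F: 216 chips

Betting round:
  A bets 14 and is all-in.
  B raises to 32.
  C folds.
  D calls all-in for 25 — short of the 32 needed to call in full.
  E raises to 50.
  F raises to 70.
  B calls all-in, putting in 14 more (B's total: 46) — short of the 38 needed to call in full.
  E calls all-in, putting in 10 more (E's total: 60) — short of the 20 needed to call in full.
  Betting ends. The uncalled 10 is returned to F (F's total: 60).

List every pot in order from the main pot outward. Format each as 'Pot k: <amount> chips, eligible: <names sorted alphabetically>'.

Contributions (after 10 returned to F): A=14, B=46, D=25, E=60, F=60
Folded: C
Pot levels (distinct totals of non-folded players): 14, 25, 46, 60
Layer 1-14: 14 each from A, B, D, E, F = 14*5 = 70 chips; eligible A, B, D, E, F
Layer 15-25: 11 each from B, D, E, F = 11*4 = 44 chips; eligible B, D, E, F
Layer 26-46: 21 each from B, E, F = 21*3 = 63 chips; eligible B, E, F
Layer 47-60: 14 each from E, F = 14*2 = 28 chips; eligible E, F

Pot 1: 70 chips, eligible: A, B, D, E, F
Pot 2: 44 chips, eligible: B, D, E, F
Pot 3: 63 chips, eligible: B, E, F
Pot 4: 28 chips, eligible: E, F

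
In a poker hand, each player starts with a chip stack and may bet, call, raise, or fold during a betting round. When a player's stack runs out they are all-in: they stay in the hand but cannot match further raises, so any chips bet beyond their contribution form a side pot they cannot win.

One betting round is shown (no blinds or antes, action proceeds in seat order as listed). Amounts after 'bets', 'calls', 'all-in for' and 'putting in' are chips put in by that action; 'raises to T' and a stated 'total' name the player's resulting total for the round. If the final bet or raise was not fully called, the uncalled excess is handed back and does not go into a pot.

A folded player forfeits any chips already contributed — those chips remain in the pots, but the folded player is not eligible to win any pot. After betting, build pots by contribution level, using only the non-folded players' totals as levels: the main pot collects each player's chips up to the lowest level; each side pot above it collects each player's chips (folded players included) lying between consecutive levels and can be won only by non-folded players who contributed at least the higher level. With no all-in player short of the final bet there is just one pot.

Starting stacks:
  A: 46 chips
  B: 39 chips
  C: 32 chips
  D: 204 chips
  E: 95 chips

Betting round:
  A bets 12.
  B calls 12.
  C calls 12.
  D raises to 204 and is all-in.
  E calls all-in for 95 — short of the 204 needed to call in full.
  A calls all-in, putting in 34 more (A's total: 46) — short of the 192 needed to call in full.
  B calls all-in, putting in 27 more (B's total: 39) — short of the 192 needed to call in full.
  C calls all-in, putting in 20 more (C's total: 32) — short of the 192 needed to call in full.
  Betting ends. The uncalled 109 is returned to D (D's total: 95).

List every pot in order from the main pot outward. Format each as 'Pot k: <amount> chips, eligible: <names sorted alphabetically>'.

Contributions (after 109 returned to D): A=46, B=39, C=32, D=95, E=95
Pot levels (distinct totals of non-folded players): 32, 39, 46, 95
Layer 1-32: 32 each from A, B, C, D, E = 32*5 = 160 chips; eligible A, B, C, D, E
Layer 33-39: 7 each from A, B, D, E = 7*4 = 28 chips; eligible A, B, D, E
Layer 40-46: 7 each from A, D, E = 7*3 = 21 chips; eligible A, D, E
Layer 47-95: 49 each from D, E = 49*2 = 98 chips; eligible D, E

Pot 1: 160 chips, eligible: A, B, C, D, E
Pot 2: 28 chips, eligible: A, B, D, E
Pot 3: 21 chips, eligible: A, D, E
Pot 4: 98 chips, eligible: D, E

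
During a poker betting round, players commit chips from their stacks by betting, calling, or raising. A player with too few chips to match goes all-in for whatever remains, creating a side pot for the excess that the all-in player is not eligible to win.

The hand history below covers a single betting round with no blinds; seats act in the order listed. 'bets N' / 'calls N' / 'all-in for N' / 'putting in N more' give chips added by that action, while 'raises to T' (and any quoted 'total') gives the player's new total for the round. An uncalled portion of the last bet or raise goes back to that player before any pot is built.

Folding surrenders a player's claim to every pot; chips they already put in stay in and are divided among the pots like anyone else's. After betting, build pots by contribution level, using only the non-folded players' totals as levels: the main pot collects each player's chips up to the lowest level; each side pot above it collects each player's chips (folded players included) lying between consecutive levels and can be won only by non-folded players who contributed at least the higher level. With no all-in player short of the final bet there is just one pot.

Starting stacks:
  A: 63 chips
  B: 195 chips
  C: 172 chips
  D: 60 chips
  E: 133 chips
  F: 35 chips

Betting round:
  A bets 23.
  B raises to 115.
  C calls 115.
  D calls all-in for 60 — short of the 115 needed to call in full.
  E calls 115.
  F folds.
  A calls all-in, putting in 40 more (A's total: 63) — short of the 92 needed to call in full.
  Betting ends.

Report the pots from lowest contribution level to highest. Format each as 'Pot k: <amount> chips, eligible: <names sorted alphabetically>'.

Pot 1: 300 chips, eligible: A, B, C, D, E
Pot 2: 12 chips, eligible: A, B, C, E
Pot 3: 156 chips, eligible: B, C, E

Derivation:
Contributions: A=63, B=115, C=115, D=60, E=115
Folded: F
Pot levels (distinct totals of non-folded players): 60, 63, 115
Layer 1-60: 60 each from A, B, C, D, E = 60*5 = 300 chips; eligible A, B, C, D, E
Layer 61-63: 3 each from A, B, C, E = 3*4 = 12 chips; eligible A, B, C, E
Layer 64-115: 52 each from B, C, E = 52*3 = 156 chips; eligible B, C, E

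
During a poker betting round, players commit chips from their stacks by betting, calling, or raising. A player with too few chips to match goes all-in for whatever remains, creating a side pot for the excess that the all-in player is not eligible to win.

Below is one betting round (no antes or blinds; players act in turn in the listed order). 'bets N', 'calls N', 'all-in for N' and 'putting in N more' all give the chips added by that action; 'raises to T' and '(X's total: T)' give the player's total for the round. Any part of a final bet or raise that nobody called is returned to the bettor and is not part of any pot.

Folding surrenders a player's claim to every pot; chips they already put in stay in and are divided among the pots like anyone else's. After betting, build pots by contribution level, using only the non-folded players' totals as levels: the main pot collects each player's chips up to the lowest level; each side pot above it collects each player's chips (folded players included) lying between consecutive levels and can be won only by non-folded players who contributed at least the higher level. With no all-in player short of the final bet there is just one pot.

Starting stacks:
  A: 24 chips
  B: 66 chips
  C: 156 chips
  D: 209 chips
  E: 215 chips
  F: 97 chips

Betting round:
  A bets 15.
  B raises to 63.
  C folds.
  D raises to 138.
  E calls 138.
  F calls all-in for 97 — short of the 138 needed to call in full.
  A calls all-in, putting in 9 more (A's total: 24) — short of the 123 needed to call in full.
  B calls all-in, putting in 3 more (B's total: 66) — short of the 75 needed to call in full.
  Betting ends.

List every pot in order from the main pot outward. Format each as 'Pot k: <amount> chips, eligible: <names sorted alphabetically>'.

Pot 1: 120 chips, eligible: A, B, D, E, F
Pot 2: 168 chips, eligible: B, D, E, F
Pot 3: 93 chips, eligible: D, E, F
Pot 4: 82 chips, eligible: D, E

Derivation:
Contributions: A=24, B=66, D=138, E=138, F=97
Folded: C
Pot levels (distinct totals of non-folded players): 24, 66, 97, 138
Layer 1-24: 24 each from A, B, D, E, F = 24*5 = 120 chips; eligible A, B, D, E, F
Layer 25-66: 42 each from B, D, E, F = 42*4 = 168 chips; eligible B, D, E, F
Layer 67-97: 31 each from D, E, F = 31*3 = 93 chips; eligible D, E, F
Layer 98-138: 41 each from D, E = 41*2 = 82 chips; eligible D, E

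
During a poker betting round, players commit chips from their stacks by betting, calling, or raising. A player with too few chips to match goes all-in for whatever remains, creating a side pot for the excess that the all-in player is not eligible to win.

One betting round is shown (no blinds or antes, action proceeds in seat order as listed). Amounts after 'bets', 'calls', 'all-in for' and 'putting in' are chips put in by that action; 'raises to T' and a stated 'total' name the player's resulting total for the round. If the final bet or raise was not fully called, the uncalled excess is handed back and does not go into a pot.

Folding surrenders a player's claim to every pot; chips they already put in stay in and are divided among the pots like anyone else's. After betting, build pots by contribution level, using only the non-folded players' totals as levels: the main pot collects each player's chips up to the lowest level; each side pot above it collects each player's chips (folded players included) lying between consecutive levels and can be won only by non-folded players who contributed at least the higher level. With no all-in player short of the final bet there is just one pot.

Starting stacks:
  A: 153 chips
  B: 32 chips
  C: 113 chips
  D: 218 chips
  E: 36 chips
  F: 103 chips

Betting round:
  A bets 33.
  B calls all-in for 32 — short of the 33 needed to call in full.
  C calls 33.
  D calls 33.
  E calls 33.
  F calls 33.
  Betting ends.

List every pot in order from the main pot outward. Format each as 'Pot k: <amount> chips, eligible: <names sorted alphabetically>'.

Contributions: A=33, B=32, C=33, D=33, E=33, F=33
Pot levels (distinct totals of non-folded players): 32, 33
Layer 1-32: 32 each from A, B, C, D, E, F = 32*6 = 192 chips; eligible A, B, C, D, E, F
Layer 33-33: 1 each from A, C, D, E, F = 1*5 = 5 chips; eligible A, C, D, E, F

Pot 1: 192 chips, eligible: A, B, C, D, E, F
Pot 2: 5 chips, eligible: A, C, D, E, F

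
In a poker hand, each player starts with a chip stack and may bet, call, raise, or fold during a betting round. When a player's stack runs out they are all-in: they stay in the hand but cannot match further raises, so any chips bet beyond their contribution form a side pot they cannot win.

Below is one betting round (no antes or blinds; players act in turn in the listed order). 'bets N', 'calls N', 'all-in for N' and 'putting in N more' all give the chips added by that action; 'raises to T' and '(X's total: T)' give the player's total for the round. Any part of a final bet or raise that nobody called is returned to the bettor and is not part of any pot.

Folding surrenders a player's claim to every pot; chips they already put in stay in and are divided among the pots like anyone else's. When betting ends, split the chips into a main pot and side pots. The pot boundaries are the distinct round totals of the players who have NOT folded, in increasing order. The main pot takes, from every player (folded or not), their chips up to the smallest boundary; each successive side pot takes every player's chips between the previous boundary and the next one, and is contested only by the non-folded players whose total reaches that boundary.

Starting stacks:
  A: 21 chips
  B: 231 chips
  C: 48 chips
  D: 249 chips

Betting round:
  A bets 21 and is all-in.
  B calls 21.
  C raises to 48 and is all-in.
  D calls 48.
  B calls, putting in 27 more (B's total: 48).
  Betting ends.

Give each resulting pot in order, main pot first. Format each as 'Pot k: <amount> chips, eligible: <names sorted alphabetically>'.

Pot 1: 84 chips, eligible: A, B, C, D
Pot 2: 81 chips, eligible: B, C, D

Derivation:
Contributions: A=21, B=48, C=48, D=48
Pot levels (distinct totals of non-folded players): 21, 48
Layer 1-21: 21 each from A, B, C, D = 21*4 = 84 chips; eligible A, B, C, D
Layer 22-48: 27 each from B, C, D = 27*3 = 81 chips; eligible B, C, D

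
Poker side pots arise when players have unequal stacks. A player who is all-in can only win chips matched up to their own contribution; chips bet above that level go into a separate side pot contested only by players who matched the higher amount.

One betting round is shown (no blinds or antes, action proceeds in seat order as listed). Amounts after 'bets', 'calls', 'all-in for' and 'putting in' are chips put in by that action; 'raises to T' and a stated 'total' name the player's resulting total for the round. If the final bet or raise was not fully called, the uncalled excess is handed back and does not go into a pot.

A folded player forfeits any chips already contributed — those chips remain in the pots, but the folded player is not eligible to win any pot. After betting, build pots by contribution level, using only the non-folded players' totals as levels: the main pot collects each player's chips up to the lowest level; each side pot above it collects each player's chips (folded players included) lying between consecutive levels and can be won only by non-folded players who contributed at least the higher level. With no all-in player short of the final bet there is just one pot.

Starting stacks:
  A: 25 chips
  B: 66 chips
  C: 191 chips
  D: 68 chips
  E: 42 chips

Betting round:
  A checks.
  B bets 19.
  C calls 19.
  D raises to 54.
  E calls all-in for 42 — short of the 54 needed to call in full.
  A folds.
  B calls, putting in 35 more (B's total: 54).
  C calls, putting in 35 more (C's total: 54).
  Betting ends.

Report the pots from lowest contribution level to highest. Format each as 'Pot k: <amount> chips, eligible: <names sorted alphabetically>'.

Pot 1: 168 chips, eligible: B, C, D, E
Pot 2: 36 chips, eligible: B, C, D

Derivation:
Contributions: B=54, C=54, D=54, E=42
Folded: A
Pot levels (distinct totals of non-folded players): 42, 54
Layer 1-42: 42 each from B, C, D, E = 42*4 = 168 chips; eligible B, C, D, E
Layer 43-54: 12 each from B, C, D = 12*3 = 36 chips; eligible B, C, D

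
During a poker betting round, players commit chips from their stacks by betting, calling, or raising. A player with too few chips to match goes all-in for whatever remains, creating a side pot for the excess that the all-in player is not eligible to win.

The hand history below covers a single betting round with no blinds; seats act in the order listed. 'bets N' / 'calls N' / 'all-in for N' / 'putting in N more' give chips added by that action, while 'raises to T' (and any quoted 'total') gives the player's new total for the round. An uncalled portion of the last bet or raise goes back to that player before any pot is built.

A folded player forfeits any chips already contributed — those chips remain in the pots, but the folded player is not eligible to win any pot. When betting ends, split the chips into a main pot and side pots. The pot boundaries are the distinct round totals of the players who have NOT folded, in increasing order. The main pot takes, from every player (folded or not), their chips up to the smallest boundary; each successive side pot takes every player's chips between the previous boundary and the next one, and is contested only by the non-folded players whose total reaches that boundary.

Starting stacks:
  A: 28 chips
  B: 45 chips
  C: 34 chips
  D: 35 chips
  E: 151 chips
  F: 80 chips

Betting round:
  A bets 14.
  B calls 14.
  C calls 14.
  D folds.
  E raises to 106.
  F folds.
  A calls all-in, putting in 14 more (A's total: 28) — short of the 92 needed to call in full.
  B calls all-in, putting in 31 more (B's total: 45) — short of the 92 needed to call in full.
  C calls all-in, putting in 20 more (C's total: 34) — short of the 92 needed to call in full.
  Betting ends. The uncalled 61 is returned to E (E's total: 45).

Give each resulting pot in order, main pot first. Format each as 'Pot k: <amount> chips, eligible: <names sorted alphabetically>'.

Contributions (after 61 returned to E): A=28, B=45, C=34, E=45
Folded: D, F
Pot levels (distinct totals of non-folded players): 28, 34, 45
Layer 1-28: 28 each from A, B, C, E = 28*4 = 112 chips; eligible A, B, C, E
Layer 29-34: 6 each from B, C, E = 6*3 = 18 chips; eligible B, C, E
Layer 35-45: 11 each from B, E = 11*2 = 22 chips; eligible B, E

Pot 1: 112 chips, eligible: A, B, C, E
Pot 2: 18 chips, eligible: B, C, E
Pot 3: 22 chips, eligible: B, E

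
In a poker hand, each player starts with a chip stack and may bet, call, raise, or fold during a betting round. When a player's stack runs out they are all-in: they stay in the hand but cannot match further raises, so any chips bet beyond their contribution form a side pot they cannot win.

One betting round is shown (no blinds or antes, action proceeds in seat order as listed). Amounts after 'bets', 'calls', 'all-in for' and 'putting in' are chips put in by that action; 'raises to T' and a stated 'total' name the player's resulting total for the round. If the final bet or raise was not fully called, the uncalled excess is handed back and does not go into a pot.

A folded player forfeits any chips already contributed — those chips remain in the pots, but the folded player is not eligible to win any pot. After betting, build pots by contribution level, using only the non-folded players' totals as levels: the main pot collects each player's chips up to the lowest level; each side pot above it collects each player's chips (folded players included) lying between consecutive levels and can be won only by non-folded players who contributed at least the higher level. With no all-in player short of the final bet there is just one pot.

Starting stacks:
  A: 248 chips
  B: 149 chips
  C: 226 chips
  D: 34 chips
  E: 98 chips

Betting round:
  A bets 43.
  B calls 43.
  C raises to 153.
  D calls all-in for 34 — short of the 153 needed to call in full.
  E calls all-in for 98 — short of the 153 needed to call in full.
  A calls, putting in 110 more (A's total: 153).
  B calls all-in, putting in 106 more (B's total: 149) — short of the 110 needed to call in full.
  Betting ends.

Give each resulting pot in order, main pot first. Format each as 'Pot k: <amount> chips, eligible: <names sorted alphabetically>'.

Pot 1: 170 chips, eligible: A, B, C, D, E
Pot 2: 256 chips, eligible: A, B, C, E
Pot 3: 153 chips, eligible: A, B, C
Pot 4: 8 chips, eligible: A, C

Derivation:
Contributions: A=153, B=149, C=153, D=34, E=98
Pot levels (distinct totals of non-folded players): 34, 98, 149, 153
Layer 1-34: 34 each from A, B, C, D, E = 34*5 = 170 chips; eligible A, B, C, D, E
Layer 35-98: 64 each from A, B, C, E = 64*4 = 256 chips; eligible A, B, C, E
Layer 99-149: 51 each from A, B, C = 51*3 = 153 chips; eligible A, B, C
Layer 150-153: 4 each from A, C = 4*2 = 8 chips; eligible A, C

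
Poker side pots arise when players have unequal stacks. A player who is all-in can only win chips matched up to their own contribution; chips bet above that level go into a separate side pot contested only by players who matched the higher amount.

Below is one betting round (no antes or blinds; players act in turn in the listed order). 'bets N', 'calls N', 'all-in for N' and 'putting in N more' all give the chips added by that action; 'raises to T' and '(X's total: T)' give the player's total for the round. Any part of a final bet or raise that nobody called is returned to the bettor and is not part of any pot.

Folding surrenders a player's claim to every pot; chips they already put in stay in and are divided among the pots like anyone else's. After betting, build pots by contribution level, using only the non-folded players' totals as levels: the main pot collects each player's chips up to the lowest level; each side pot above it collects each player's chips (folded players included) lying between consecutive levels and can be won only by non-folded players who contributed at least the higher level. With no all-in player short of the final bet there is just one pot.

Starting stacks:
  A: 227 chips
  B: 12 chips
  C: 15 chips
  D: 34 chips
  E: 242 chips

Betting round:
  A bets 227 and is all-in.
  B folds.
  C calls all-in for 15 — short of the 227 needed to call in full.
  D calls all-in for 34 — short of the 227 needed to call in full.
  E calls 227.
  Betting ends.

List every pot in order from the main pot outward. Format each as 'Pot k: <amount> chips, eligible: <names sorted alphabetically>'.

Pot 1: 60 chips, eligible: A, C, D, E
Pot 2: 57 chips, eligible: A, D, E
Pot 3: 386 chips, eligible: A, E

Derivation:
Contributions: A=227, C=15, D=34, E=227
Folded: B
Pot levels (distinct totals of non-folded players): 15, 34, 227
Layer 1-15: 15 each from A, C, D, E = 15*4 = 60 chips; eligible A, C, D, E
Layer 16-34: 19 each from A, D, E = 19*3 = 57 chips; eligible A, D, E
Layer 35-227: 193 each from A, E = 193*2 = 386 chips; eligible A, E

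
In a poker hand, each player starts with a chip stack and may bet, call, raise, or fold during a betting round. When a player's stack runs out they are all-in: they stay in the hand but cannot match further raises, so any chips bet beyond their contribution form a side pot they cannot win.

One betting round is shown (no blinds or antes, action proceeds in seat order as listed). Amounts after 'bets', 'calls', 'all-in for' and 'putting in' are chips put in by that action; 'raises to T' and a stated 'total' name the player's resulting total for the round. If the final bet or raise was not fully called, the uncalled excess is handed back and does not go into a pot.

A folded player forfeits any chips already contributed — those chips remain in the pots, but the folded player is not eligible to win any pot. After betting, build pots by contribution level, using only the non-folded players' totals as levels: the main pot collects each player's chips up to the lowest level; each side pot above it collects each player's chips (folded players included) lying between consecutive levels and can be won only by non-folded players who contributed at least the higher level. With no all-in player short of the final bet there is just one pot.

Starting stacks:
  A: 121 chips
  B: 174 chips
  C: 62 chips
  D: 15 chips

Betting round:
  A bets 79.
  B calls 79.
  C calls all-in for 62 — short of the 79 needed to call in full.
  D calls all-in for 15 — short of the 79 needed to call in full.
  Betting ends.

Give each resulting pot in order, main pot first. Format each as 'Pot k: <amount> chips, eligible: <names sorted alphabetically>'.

Pot 1: 60 chips, eligible: A, B, C, D
Pot 2: 141 chips, eligible: A, B, C
Pot 3: 34 chips, eligible: A, B

Derivation:
Contributions: A=79, B=79, C=62, D=15
Pot levels (distinct totals of non-folded players): 15, 62, 79
Layer 1-15: 15 each from A, B, C, D = 15*4 = 60 chips; eligible A, B, C, D
Layer 16-62: 47 each from A, B, C = 47*3 = 141 chips; eligible A, B, C
Layer 63-79: 17 each from A, B = 17*2 = 34 chips; eligible A, B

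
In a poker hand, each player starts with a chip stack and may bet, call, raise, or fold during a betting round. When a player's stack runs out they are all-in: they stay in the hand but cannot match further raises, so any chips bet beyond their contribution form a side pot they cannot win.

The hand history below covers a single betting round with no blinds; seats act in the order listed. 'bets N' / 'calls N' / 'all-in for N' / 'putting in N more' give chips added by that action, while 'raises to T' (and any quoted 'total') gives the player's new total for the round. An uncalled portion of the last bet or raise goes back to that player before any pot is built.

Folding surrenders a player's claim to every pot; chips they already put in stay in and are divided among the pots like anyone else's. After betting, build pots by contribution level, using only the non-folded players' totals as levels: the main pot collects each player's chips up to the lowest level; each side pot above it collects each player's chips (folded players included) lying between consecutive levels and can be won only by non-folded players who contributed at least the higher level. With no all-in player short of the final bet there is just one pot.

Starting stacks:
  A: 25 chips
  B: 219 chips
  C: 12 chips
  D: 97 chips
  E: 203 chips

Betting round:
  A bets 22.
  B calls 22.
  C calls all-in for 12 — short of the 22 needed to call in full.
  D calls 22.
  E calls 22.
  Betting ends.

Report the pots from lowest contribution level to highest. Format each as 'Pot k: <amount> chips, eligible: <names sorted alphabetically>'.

Pot 1: 60 chips, eligible: A, B, C, D, E
Pot 2: 40 chips, eligible: A, B, D, E

Derivation:
Contributions: A=22, B=22, C=12, D=22, E=22
Pot levels (distinct totals of non-folded players): 12, 22
Layer 1-12: 12 each from A, B, C, D, E = 12*5 = 60 chips; eligible A, B, C, D, E
Layer 13-22: 10 each from A, B, D, E = 10*4 = 40 chips; eligible A, B, D, E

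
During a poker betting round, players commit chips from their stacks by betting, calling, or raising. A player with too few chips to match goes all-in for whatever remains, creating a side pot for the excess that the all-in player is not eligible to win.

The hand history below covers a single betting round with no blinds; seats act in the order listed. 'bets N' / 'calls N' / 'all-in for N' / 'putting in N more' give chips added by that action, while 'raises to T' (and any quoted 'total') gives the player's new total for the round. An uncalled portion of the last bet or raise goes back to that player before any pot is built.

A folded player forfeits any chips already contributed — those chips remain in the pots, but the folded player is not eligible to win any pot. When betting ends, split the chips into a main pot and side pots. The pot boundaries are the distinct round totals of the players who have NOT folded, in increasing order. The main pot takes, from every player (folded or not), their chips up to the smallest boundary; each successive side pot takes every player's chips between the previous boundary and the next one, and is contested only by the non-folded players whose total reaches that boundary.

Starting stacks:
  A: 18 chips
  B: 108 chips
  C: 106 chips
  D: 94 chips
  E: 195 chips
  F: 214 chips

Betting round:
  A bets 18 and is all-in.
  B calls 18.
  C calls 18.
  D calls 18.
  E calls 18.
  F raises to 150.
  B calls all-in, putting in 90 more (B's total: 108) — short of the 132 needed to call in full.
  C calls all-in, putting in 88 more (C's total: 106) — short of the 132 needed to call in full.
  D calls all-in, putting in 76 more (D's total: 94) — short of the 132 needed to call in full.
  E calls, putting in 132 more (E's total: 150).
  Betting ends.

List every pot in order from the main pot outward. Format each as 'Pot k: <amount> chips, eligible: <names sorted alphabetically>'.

Contributions: A=18, B=108, C=106, D=94, E=150, F=150
Pot levels (distinct totals of non-folded players): 18, 94, 106, 108, 150
Layer 1-18: 18 each from A, B, C, D, E, F = 18*6 = 108 chips; eligible A, B, C, D, E, F
Layer 19-94: 76 each from B, C, D, E, F = 76*5 = 380 chips; eligible B, C, D, E, F
Layer 95-106: 12 each from B, C, E, F = 12*4 = 48 chips; eligible B, C, E, F
Layer 107-108: 2 each from B, E, F = 2*3 = 6 chips; eligible B, E, F
Layer 109-150: 42 each from E, F = 42*2 = 84 chips; eligible E, F

Pot 1: 108 chips, eligible: A, B, C, D, E, F
Pot 2: 380 chips, eligible: B, C, D, E, F
Pot 3: 48 chips, eligible: B, C, E, F
Pot 4: 6 chips, eligible: B, E, F
Pot 5: 84 chips, eligible: E, F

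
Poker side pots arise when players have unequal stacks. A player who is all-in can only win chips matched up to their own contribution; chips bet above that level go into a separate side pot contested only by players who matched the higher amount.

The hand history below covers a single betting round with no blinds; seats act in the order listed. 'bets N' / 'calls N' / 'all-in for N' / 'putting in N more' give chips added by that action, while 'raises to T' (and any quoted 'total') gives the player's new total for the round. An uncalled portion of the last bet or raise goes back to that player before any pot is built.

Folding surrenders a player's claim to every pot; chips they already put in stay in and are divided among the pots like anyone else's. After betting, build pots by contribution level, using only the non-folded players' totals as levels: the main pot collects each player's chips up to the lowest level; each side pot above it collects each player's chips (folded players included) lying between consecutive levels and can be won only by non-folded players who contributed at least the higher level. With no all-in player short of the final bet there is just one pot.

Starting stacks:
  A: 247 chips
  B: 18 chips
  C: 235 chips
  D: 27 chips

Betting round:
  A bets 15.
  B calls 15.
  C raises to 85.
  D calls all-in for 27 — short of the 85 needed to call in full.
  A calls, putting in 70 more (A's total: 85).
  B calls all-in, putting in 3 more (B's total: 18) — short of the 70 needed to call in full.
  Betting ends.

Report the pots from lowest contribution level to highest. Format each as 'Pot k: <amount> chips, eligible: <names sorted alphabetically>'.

Pot 1: 72 chips, eligible: A, B, C, D
Pot 2: 27 chips, eligible: A, C, D
Pot 3: 116 chips, eligible: A, C

Derivation:
Contributions: A=85, B=18, C=85, D=27
Pot levels (distinct totals of non-folded players): 18, 27, 85
Layer 1-18: 18 each from A, B, C, D = 18*4 = 72 chips; eligible A, B, C, D
Layer 19-27: 9 each from A, C, D = 9*3 = 27 chips; eligible A, C, D
Layer 28-85: 58 each from A, C = 58*2 = 116 chips; eligible A, C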